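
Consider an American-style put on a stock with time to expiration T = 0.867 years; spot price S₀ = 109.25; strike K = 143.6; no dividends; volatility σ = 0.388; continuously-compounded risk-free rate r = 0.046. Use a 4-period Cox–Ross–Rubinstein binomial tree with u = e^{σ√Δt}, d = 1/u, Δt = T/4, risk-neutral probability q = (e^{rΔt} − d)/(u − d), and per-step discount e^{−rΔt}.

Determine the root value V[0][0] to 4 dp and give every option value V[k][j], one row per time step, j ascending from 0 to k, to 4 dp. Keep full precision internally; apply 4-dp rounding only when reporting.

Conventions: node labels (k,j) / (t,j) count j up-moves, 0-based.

price = 37.5353
tree:
37.5353
52.4050 22.3696
67.4762 35.2557 9.0158
80.0567 52.4050 17.5981 0.0000
90.5580 67.4762 34.3500 0.0000 0.0000

Δt=0.21675  u=1.19798  d=0.83474  q=0.48255  discount=0.99008
step 4 (expiry): payoffs max(K−S,0) = 90.5580 67.4762 34.3500 0.0000 0.0000
k=3: (k=3,j=0): S=63.5433, K−S=80.0567, hold=78.6320 ⇒ V=80.0567 exercise | (k=3,j=1): S=91.1950, K−S=52.4050, hold=50.9804 ⇒ V=52.4050 exercise | (k=3,j=2): S=130.8796, K−S=12.7204, hold=17.5981 ⇒ V=17.5981 continue | (k=3,j=3): S=187.8334, K−S=0.0000, hold=0.0000 ⇒ V=0.0000 continue
k=2: (k=2,j=0): S=76.1238, K−S=67.4762, hold=66.0515 ⇒ V=67.4762 exercise | (k=2,j=1): S=109.2500, K−S=34.3500, hold=35.2557 ⇒ V=35.2557 continue | (k=2,j=2): S=156.7915, K−S=0.0000, hold=9.0158 ⇒ V=9.0158 continue
k=1: (k=1,j=0): S=91.1950, K−S=52.4050, hold=51.4131 ⇒ V=52.4050 exercise | (k=1,j=1): S=130.8796, K−S=12.7204, hold=22.3696 ⇒ V=22.3696 continue
k=0: (k=0,j=0): S=109.2500, K−S=34.3500, hold=37.5353 ⇒ V=37.5353 continue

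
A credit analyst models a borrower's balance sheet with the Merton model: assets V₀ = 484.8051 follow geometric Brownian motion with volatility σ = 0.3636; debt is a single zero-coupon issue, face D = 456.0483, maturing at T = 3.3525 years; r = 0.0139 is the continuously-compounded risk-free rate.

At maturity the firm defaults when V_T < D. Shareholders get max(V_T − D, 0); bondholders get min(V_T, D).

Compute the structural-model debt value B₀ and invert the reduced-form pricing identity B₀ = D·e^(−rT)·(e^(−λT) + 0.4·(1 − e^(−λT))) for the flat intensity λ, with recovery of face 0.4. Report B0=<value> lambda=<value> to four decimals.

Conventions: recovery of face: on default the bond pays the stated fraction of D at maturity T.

B0=338.5700 lambda=0.1380

With assets at 484.8051 and a single debt payment of 456.0483 at 3.3525 years:
d₁ = [ln(V₀/D) + (r + σ²/2)T] / (σ√T)
   = [ln(484.8051/456.0483) + (0.0139 + 0.5·0.3636²)·3.3525] / (0.3636·√3.3525)
   = [0.061148 + 0.268208] / 0.665746 = 0.494718
d₂ = d₁ − σ√T = 0.494718 − 0.665746 = -0.171027
N(d₁) = 0.689601,  N(d₂) = 0.432101,  e^(−rT) = 0.954469
E₀ = V₀·N(d₁) − D·e^(−rT)·N(d₂)
   = 484.8051·0.689601 − 456.0483·0.954469·0.432101 = 146.235064
B₀ = V₀ − E₀ = 484.8051 − 146.235064 = 338.570036
e^(−λT) = (B₀·e^(rT)/D − 0.4)/(1 − 0.4) = (338.5700·1.047703/456.0483 − 0.4)/0.6 = 0.62968967
λ = −ln(0.62968967)/3.3525 = 0.137965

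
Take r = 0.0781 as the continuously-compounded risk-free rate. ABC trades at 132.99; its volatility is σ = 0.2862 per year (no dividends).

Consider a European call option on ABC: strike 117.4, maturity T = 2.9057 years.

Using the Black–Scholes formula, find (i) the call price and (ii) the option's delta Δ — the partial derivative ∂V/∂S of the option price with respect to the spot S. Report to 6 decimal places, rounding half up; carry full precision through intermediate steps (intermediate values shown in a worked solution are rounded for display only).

price = 46.805333
Δ = 0.832646

σ√T = 0.2862·√2.9057 = 0.487860
d₁ = (ln(S/K) + (r+σ²/2)T) / (σ√T) = (ln(132.99/117.4) + (0.0781+0.2862²/2)·2.9057) / 0.487860 = (0.124687 + 0.345939) / 0.487860 = 0.964674
d₂ = d₁ − σ√T = 0.964674 − 0.487860 = 0.476814
e^{−rT} = 0.796972
N(d₁) = 0.832646,  N(d₂) = 0.683253
Call price V = S·N(d₁) − K·e^{−rT}·N(d₂) = 110.733593 − 63.928260 = 46.805333
Δ = N(d₁) = 0.832646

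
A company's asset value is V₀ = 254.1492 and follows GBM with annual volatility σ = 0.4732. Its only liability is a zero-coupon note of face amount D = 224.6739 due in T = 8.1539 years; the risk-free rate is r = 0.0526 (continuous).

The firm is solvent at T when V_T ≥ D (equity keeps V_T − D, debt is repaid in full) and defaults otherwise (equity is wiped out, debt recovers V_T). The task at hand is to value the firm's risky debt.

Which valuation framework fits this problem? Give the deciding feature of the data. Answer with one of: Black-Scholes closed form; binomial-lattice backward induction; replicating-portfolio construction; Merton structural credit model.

Key observation: a levered firm with one bullet debt due at 8.1539 years is the canonical structural-credit setup: equity is a call on the firm's assets struck at the face value.

framework: Merton structural credit model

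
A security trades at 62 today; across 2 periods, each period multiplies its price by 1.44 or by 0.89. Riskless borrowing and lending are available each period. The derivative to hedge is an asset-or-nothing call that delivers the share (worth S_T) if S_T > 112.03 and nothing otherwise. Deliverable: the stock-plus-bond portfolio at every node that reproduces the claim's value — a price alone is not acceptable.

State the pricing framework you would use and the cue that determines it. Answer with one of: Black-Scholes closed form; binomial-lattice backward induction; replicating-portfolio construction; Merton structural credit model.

Key observation: the task asks for the hedge itself — share and bond holdings at every node of the 2-period tree on spot 62 with factors 1.44/0.89 — which is exactly what the replicating-portfolio construction produces.

framework: replicating-portfolio construction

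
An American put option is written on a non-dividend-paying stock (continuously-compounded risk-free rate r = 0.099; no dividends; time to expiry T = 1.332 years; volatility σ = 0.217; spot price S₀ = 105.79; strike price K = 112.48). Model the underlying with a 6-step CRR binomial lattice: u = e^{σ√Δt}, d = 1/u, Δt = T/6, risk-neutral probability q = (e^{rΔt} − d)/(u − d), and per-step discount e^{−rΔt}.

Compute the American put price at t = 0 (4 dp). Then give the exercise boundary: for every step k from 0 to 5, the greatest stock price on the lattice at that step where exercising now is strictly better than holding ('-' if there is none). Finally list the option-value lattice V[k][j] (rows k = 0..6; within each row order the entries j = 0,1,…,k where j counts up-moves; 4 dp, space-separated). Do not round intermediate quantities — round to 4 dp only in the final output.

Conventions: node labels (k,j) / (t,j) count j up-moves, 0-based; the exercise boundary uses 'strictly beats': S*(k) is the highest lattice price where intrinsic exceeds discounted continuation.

price = 9.7064
boundary = - 95.5082 86.2257 95.5082 86.2257 95.5082
tree:
9.7064
16.9718 4.8785
26.2543 9.2597 1.9299
34.6346 16.9718 4.0952 0.4543
42.2004 26.2543 8.4809 1.1136 0.0000
49.0309 34.6346 16.9718 2.7295 0.0000 0.0000
55.1976 42.2004 26.2543 6.6900 0.0000 0.0000 0.0000

params: Δt=0.22200 u=1.10765 d=0.90281 q=0.58294 e^(-rΔt)=0.97826
t_6 payoffs: 55.1976 42.2004 26.2543 6.6900 0.0000 0.0000 0.0000
t_5: node(5,0) S=63.4491 payoff=49.0309 vs cont=46.5858 → 49.0309 [stop]  node(5,1) S=77.8454 payoff=34.6346 vs cont=32.1895 → 34.6346 [stop]  node(5,2) S=95.5082 payoff=16.9718 vs cont=14.5267 → 16.9718 [stop]  node(5,3) S=117.1786 payoff=0.0000 vs cont=2.7295 → 2.7295 [wait]  node(5,4) S=143.7660 payoff=0.0000 vs cont=0.0000 → 0.0000 [wait]  node(5,5) S=176.3859 payoff=0.0000 vs cont=0.0000 → 0.0000 [wait]  ⇒ S*(5)=95.5082
t_4: node(4,0) S=70.2796 payoff=42.2004 vs cont=39.7553 → 42.2004 [stop]  node(4,1) S=86.2257 payoff=26.2543 vs cont=23.8091 → 26.2543 [stop]  node(4,2) S=105.7900 payoff=6.6900 vs cont=8.4809 → 8.4809 [wait]  node(4,3) S=129.7933 payoff=0.0000 vs cont=1.1136 → 1.1136 [wait]  node(4,4) S=159.2429 payoff=0.0000 vs cont=0.0000 → 0.0000 [wait]  ⇒ S*(4)=86.2257
t_3: node(3,0) S=77.8454 payoff=34.6346 vs cont=32.1895 → 34.6346 [stop]  node(3,1) S=95.5082 payoff=16.9718 vs cont=15.5480 → 16.9718 [stop]  node(3,2) S=117.1786 payoff=0.0000 vs cont=4.0952 → 4.0952 [wait]  node(3,3) S=143.7660 payoff=0.0000 vs cont=0.4543 → 0.4543 [wait]  ⇒ S*(3)=95.5082
t_2: node(2,0) S=86.2257 payoff=26.2543 vs cont=23.8091 → 26.2543 [stop]  node(2,1) S=105.7900 payoff=6.6900 vs cont=9.2597 → 9.2597 [wait]  node(2,2) S=129.7933 payoff=0.0000 vs cont=1.9299 → 1.9299 [wait]  ⇒ S*(2)=86.2257
t_1: node(1,0) S=95.5082 payoff=16.9718 vs cont=15.9921 → 16.9718 [stop]  node(1,1) S=117.1786 payoff=0.0000 vs cont=4.8785 → 4.8785 [wait]  ⇒ S*(1)=95.5082
t_0: node(0,0) S=105.7900 payoff=6.6900 vs cont=9.7064 → 9.7064 [wait]  ⇒ S*(0)=-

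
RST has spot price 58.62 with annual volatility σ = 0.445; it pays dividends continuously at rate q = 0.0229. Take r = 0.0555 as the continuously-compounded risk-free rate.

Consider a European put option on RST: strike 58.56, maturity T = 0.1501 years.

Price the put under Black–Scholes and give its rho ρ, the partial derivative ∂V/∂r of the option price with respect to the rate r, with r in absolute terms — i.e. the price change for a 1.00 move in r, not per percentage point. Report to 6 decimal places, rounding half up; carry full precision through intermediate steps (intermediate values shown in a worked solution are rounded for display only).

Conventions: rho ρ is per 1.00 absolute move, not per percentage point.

price = 3.831243
ρ = -4.538804

σ√T = 0.445·√0.1501 = 0.172405
d₁ = (ln(S/K) + (r−q+σ²/2)T) / (σ√T) = (ln(58.62/58.56) + (0.0555−0.0229+0.445²/2)·0.1501) / 0.172405 = (0.001024 + 0.019755) / 0.172405 = 0.120525
d₂ = d₁ − σ√T = 0.120525 − 0.172405 = -0.051880
e^{−rT} = 0.991704
e^{−qT} = 0.996569
N(−d₁) = 0.452034,  N(−d₂) = 0.520688
Put price V = K·e^{−rT}·N(−d₂) − S·e^{−qT}·N(−d₁) = 30.238534 − 26.407291 = 3.831243
ρ = −K·T·e^{−rT}·N(−d₂) = -4.538804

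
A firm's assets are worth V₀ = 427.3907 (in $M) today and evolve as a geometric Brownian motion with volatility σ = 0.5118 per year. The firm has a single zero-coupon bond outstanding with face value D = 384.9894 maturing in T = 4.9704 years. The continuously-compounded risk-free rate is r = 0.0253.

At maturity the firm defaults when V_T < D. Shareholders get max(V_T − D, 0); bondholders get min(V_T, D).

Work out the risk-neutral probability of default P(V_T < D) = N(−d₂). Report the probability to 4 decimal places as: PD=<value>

PD=0.6438

Equity is a call on the firm's assets struck at D = 384.9894:
d₁ = [ln(V₀/D) + (r + σ²/2)T] / (σ√T)
   = [ln(427.3907/384.9894) + (0.0253 + 0.5·0.5118²)·4.9704] / (0.5118·√4.9704)
   = [0.104483 + 0.776723] / 1.141027 = 0.772291
d₂ = d₁ − σ√T = 0.772291 − 1.141027 = -0.368736
risk-neutral PD = N(−d₂) = N(0.368736) = 0.643838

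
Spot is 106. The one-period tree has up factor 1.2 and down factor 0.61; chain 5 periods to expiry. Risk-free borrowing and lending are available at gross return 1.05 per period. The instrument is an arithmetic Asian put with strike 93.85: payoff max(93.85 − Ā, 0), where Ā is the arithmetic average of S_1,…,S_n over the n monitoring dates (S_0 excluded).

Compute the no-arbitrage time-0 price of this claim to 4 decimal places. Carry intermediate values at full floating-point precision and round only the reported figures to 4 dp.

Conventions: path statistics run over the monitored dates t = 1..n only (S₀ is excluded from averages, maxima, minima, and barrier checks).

No-arbitrage gives p* = (R−d)/(u−d) = 0.7458: enumerate every path, weight its payoff by its p*-probability, and discount by R^5.
Enumerate all 2^5 = 32 price paths (U = up ×1.2, D = down ×0.61); each path with k up-moves has probability p*^k·(1−p*)^(5−k).
DDDDD: Ā=30.3584, payoff=63.4916, prob=0.001062
UDDDD: Ā=59.7214, payoff=34.1286, prob=0.003116
DUDDD: Ā=47.2134, payoff=46.6366, prob=0.003116
UUDDD: Ā=92.8788, payoff=0.9712, prob=0.009139
DDUDD: Ā=39.5835, payoff=54.2665, prob=0.003116
UDUDD: Ā=77.8692, payoff=15.9808, prob=0.009139
DUUDD: Ā=65.3612, payoff=28.4888, prob=0.009139
UUUDD: Ā=128.5795, payoff=0.0000, prob=0.026809
DDDUD: Ā=34.9293, payoff=58.9207, prob=0.003116
UDDUD: Ā=68.7134, payoff=25.1366, prob=0.009139
DUDUD: Ā=56.2054, payoff=37.6446, prob=0.009139
UUDUD: Ā=110.5679, payoff=0.0000, prob=0.026809
DDUUD: Ā=48.5755, payoff=45.2745, prob=0.009139
UDUUD: Ā=95.5583, payoff=0.0000, prob=0.026809
DUUUD: Ā=83.0503, payoff=10.7997, prob=0.026809
UUUUD: Ā=163.3777, payoff=0.0000, prob=0.078640
DDDDU: Ā=32.0902, payoff=61.7598, prob=0.003116
UDDDU: Ā=63.1283, payoff=30.7217, prob=0.009139
DUDDU: Ā=50.6203, payoff=43.2297, prob=0.009139
UUDDU: Ā=99.5809, payoff=0.0000, prob=0.026809
DDUDU: Ā=42.9904, payoff=50.8596, prob=0.009139
UDUDU: Ā=84.5713, payoff=9.2787, prob=0.026809
DUUDU: Ā=72.0633, payoff=21.7867, prob=0.026809
UUUDU: Ā=141.7639, payoff=0.0000, prob=0.078640
DDDUU: Ā=38.3362, payoff=55.5138, prob=0.009139
UDDUU: Ā=75.4155, payoff=18.4345, prob=0.026809
DUDUU: Ā=62.9075, payoff=30.9425, prob=0.026809
UUDUU: Ā=123.7524, payoff=0.0000, prob=0.078640
DDUUU: Ā=55.2776, payoff=38.5724, prob=0.026809
UDUUU: Ā=108.7428, payoff=0.0000, prob=0.078640
DUUUU: Ā=96.2348, payoff=0.0000, prob=0.078640
UUUUU: Ā=189.3143, payoff=0.0000, prob=0.230676
Price = Σ prob·payoff / R^5 = 7.395299 / 1.276282 = 5.7944

price = 5.7944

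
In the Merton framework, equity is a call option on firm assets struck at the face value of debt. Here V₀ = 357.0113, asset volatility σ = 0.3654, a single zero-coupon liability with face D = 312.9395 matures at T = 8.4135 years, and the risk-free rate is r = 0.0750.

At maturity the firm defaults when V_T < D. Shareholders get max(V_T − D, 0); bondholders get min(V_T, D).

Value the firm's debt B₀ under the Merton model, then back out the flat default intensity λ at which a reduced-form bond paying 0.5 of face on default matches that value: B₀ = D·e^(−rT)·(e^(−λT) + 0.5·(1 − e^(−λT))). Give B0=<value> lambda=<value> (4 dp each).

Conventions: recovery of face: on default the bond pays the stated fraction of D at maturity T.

Equity is a call on the firm's assets struck at D = 312.9395:
d₁ = [ln(V₀/D) + (r + σ²/2)T] / (σ√T)
   = [ln(357.0113/312.9395) + (0.0750 + 0.5·0.3654²)·8.4135] / (0.3654·√8.4135)
   = [0.131758 + 1.192686] / 1.059880 = 1.249616
d₂ = d₁ − σ√T = 1.249616 − 1.059880 = 0.189735
N(d₁) = 0.894280,  N(d₂) = 0.575242,  e^(−rT) = 0.532053
E₀ = V₀·N(d₁) − D·e^(−rT)·N(d₂)
   = 357.0113·0.894280 − 312.9395·0.532053·0.575242 = 223.490132
B₀ = V₀ − E₀ = 357.0113 − 223.490132 = 133.521168
e^(−λT) = (B₀·e^(rT)/D − 0.5)/(1 − 0.5) = (133.5212·1.879513/312.9395 − 0.5)/0.5 = 0.60385494
λ = −ln(0.60385494)/8.4135 = 0.059954

B0=133.5212 lambda=0.0600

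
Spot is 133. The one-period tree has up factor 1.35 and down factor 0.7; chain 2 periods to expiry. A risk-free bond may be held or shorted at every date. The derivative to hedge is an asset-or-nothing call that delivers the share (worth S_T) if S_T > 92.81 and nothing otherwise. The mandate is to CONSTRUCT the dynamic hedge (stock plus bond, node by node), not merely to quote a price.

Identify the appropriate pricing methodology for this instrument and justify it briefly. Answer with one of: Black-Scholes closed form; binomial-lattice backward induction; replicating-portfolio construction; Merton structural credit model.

framework: replicating-portfolio construction

Key observation: what is demanded is not a single number but the (Δ, B) position at each node of the 1.35/0.7 tree starting at 133; constructing those positions is the replicating-portfolio method.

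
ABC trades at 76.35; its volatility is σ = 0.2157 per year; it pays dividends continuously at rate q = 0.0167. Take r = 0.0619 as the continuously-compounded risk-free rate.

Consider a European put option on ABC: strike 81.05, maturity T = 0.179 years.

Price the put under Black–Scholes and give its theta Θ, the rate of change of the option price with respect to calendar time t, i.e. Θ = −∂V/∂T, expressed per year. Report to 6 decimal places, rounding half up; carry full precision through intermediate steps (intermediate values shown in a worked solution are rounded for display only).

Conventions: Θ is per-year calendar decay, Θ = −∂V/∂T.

price = 5.304475
Θ = -4.029300

σ√T = 0.2157·√0.179 = 0.091259
d₁ = (ln(S/K) + (r−q+σ²/2)T) / (σ√T) = (ln(76.35/81.05) + (0.0619−0.0167+0.2157²/2)·0.179) / 0.091259 = (-0.059738 + 0.012255) / 0.091259 = -0.520312
d₂ = d₁ − σ√T = -0.520312 − 0.091259 = -0.611572
e^{−rT} = 0.988981
e^{−qT} = 0.997015
N(−d₁) = 0.698577,  N(−d₂) = 0.729589
Put price V = K·e^{−rT}·N(−d₂) − S·e^{−qT}·N(−d₁) = 58.481635 − 53.177160 = 5.304475
φ(d₁) = (1/√(2π))·e^{−d₁²/2} = 0.348436
Θ = −S·e^{−qT}·φ(d₁)·σ/(2√T) − q·S·e^{−qT}·N(−d₁) + r·K·e^{−rT}·N(−d₂) = −6.761255 − 0.888059 + 3.620013 = -4.029300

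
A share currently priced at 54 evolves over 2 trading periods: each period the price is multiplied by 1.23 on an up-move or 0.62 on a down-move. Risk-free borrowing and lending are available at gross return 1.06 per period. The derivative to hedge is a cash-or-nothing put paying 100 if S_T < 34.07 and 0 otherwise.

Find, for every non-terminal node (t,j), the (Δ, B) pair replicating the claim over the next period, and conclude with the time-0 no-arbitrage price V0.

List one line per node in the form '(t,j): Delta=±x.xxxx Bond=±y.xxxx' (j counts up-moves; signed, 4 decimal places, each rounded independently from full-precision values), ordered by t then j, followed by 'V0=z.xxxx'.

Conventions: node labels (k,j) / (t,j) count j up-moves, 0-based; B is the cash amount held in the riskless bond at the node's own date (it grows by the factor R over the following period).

(0,0): Delta=-0.7982 Bond=50.0130
(1,0): Delta=-4.8965 Bond=190.2258
(1,1): Delta=0.0000 Bond=0.0000
V0=6.9124

Risk-neutral probability p* = (R−d)/(u−d) = (1.06−0.62)/(1.23−0.62) = 0.7213.
Payoffs at expiry: V(2,0)=100.0000, V(2,1)=0.0000, V(2,2)=0.0000
  t=1,j=0: stock 33.4800 → up 41.1804 (V=0.0000), down 20.7576 (V=100.0000). Price 26.2914; hedge Δ=-4.8965, bond B=190.2258.
  t=1,j=1: stock 66.4200 → up 81.6966 (V=0.0000), down 41.1804 (V=0.0000). Price 0.0000; hedge Δ=0.0000, bond B=0.0000.
  t=0,j=0: stock 54.0000 → up 66.4200 (V=0.0000), down 33.4800 (V=26.2914). Price 6.9124; hedge Δ=-0.7982, bond B=50.0130.
As a check, the time-0 holding Δ(0,0)·S0 + B(0,0) comes to 6.9124 — exactly V0.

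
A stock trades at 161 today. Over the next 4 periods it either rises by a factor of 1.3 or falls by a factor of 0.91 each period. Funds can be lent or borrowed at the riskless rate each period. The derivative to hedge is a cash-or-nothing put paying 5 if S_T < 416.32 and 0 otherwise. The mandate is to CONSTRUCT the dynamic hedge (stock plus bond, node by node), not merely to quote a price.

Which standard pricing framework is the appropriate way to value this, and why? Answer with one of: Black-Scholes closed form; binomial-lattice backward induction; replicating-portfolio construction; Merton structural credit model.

Key observation: the deliverable is the dynamic trading strategy on the 4-step tree (spot 161, moves 1.3 and 0.91), so the valuation must go through the node-by-node replicating-portfolio solve.

framework: replicating-portfolio construction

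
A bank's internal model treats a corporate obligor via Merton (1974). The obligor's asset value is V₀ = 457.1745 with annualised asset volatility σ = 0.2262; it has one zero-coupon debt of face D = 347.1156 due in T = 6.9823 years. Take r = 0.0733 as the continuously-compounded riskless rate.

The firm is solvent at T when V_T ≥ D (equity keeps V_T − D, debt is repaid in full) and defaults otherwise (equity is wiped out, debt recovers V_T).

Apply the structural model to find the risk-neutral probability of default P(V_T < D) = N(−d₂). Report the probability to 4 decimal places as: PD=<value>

PD=0.1543

Apply the equity-as-call identities (strike 347.1156, horizon 6.9823 years):
d₁ = [ln(V₀/D) + (r + σ²/2)T] / (σ√T)
   = [ln(457.1745/347.1156) + (0.0733 + 0.5·0.2262²)·6.9823] / (0.2262·√6.9823)
   = [0.275407 + 0.690432] / 0.597712 = 1.615895
d₂ = d₁ − σ√T = 1.615895 − 0.597712 = 1.018183
risk-neutral PD = N(−d₂) = N(-1.018183) = 0.154295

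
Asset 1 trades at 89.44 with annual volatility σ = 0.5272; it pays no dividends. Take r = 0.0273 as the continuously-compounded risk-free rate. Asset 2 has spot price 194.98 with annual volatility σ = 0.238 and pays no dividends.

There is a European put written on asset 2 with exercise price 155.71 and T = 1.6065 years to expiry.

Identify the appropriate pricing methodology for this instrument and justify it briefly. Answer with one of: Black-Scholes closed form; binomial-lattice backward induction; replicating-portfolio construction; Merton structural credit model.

Key observation: with asset 2 following a GBM at constant σ and r, the European put struck at 155.71 prices in closed form — nothing here needs a stepwise model or a balance sheet.

framework: Black-Scholes closed form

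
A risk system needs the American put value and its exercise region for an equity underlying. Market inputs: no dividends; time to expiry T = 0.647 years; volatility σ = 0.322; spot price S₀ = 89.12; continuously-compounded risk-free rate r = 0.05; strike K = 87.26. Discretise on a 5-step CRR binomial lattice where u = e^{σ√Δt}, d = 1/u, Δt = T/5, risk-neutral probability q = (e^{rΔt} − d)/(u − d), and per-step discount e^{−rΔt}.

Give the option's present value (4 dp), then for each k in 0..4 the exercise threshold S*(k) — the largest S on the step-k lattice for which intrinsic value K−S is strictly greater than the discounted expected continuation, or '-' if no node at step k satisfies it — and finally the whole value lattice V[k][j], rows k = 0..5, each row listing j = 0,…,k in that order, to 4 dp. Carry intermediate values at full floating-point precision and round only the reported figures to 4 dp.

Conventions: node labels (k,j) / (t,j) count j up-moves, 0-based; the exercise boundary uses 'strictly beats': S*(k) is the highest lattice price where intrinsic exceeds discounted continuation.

params: Δt=0.12940 u=1.12281 d=0.89063 q=0.49903 e^(-rΔt)=0.99355
t_5 payoffs: 37.3196 24.3005 7.8874 0.0000 0.0000 0.0000
t_4: node(4,0) S=56.0734 payoff=31.1866 vs cont=30.6238 → 31.1866 [stop]  node(4,1) S=70.6913 payoff=16.5687 vs cont=16.0059 → 16.5687 [stop]  node(4,2) S=89.1200 payoff=0.0000 vs cont=3.9259 → 3.9259 [wait]  node(4,3) S=112.3529 payoff=0.0000 vs cont=0.0000 → 0.0000 [wait]  node(4,4) S=141.6424 payoff=0.0000 vs cont=0.0000 → 0.0000 [wait]  ⇒ S*(4)=70.6913
t_3: node(3,0) S=62.9595 payoff=24.3005 vs cont=23.7377 → 24.3005 [stop]  node(3,1) S=79.3726 payoff=7.8874 vs cont=10.1934 → 10.1934 [wait]  node(3,2) S=100.0644 payoff=0.0000 vs cont=1.9540 → 1.9540 [wait]  node(3,3) S=126.1505 payoff=0.0000 vs cont=0.0000 → 0.0000 [wait]  ⇒ S*(3)=62.9595
t_2: node(2,0) S=70.6913 payoff=16.5687 vs cont=17.1493 → 17.1493 [wait]  node(2,1) S=89.1200 payoff=0.0000 vs cont=6.0425 → 6.0425 [wait]  node(2,2) S=112.3529 payoff=0.0000 vs cont=0.9726 → 0.9726 [wait]  ⇒ S*(2)=-
t_1: node(1,0) S=79.3726 payoff=7.8874 vs cont=11.5318 → 11.5318 [wait]  node(1,1) S=100.0644 payoff=0.0000 vs cont=3.4898 → 3.4898 [wait]  ⇒ S*(1)=-
t_0: node(0,0) S=89.1200 payoff=0.0000 vs cont=7.4701 → 7.4701 [wait]  ⇒ S*(0)=-

price = 7.4701
boundary = - - - 62.9595 70.6913
tree:
7.4701
11.5318 3.4898
17.1493 6.0425 0.9726
24.3005 10.1934 1.9540 0.0000
31.1866 16.5687 3.9259 0.0000 0.0000
37.3196 24.3005 7.8874 0.0000 0.0000 0.0000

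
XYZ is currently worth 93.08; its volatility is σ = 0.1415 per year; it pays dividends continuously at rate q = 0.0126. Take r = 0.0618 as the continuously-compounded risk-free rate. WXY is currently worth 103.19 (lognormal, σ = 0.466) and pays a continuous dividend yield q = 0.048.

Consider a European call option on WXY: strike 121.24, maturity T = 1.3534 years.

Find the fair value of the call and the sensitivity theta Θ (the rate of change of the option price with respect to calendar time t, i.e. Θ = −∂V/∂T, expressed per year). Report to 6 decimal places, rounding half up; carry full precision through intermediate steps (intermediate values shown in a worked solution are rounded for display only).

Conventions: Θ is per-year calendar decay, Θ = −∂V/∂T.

σ√T = 0.466·√1.3534 = 0.542124
d₁ = (ln(S/K) + (r−q+σ²/2)T) / (σ√T) = (ln(103.19/121.24) + (0.0618−0.048+0.466²/2)·1.3534) / 0.542124 = (-0.161200 + 0.165626) / 0.542124 = 0.008165
d₂ = d₁ − σ√T = 0.008165 − 0.542124 = -0.533960
e^{−rT} = 0.919762
e^{−qT} = 0.937102
N(d₁) = 0.503257,  N(d₂) = 0.296685
Call price V = S·e^{−qT}·N(d₁) − K·e^{−rT}·N(d₂) = 48.664745 − 33.083894 = 15.580852
φ(d₁) = (1/√(2π))·e^{−d₁²/2} = 0.398929
Θ = −S·e^{−qT}·φ(d₁)·σ/(2√T) + q·S·e^{−qT}·N(d₁) − r·K·e^{−rT}·N(d₂) = −7.726145 + 2.335908 − 2.044585 = -7.434822

price = 15.580852
Θ = -7.434822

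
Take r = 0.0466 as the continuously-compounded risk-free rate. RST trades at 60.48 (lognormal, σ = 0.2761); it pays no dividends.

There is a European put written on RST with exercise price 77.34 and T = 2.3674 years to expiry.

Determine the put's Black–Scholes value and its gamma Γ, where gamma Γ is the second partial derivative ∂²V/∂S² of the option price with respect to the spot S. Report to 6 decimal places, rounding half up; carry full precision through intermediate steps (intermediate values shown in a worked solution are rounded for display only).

price = 15.844591
Γ = 0.015439

σ√T = 0.2761·√2.3674 = 0.424817
d₁ = (ln(S/K) + (r+σ²/2)T) / (σ√T) = (ln(60.48/77.34) + (0.0466+0.2761²/2)·2.3674) / 0.424817 = (-0.245899 + 0.200556) / 0.424817 = -0.106735
d₂ = d₁ − σ√T = -0.106735 − 0.424817 = -0.531552
e^{−rT} = 0.895547
N(−d₁) = 0.542500,  N(−d₂) = 0.702482
Put price V = K·e^{−rT}·N(−d₂) − S·N(−d₁) = 48.655012 − 32.810421 = 15.844591
φ(d₁) = (1/√(2π))·e^{−d₁²/2} = 0.396676
Γ = φ(d₁) / (S·σ·√T) = 0.015439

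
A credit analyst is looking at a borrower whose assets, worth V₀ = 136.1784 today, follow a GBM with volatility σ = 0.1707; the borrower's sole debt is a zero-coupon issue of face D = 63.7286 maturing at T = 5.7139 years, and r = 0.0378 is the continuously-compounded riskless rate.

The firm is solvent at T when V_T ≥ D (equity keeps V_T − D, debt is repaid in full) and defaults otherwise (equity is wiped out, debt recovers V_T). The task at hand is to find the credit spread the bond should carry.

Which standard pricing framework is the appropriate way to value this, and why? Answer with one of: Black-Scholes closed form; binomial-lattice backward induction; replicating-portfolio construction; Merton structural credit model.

framework: Merton structural credit model

Key observation: the asked-for credit quantity lives on the firm's capital structure — asset value, asset volatility, debt face 63.7286 — which is the structural model's domain.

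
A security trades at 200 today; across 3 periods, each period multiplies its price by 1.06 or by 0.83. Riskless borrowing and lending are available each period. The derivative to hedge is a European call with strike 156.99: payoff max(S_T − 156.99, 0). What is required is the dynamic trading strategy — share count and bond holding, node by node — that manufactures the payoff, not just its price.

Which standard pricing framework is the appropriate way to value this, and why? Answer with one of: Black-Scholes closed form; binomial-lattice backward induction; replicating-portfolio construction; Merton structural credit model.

framework: replicating-portfolio construction

Key observation: the deliverable is the dynamic trading strategy on the 3-step tree (spot 200, moves 1.06 and 0.83), so the valuation must go through the node-by-node replicating-portfolio solve.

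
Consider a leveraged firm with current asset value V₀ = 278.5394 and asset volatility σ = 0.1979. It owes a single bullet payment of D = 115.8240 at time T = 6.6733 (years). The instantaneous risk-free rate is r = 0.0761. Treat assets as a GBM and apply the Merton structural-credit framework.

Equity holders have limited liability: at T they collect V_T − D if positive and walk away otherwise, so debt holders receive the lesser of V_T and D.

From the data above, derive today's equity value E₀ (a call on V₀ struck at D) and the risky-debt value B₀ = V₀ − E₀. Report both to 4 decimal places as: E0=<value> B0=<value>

E0=208.9082 B0=69.6312

Equity is a call on the firm's assets struck at D = 115.8240:
d₁ = [ln(V₀/D) + (r + σ²/2)T] / (σ√T)
   = [ln(278.5394/115.8240) + (0.0761 + 0.5·0.1979²)·6.6733] / (0.1979·√6.6733)
   = [0.877488 + 0.638516] / 0.511230 = 2.965406
d₂ = d₁ − σ√T = 2.965406 − 0.511230 = 2.454176
N(d₁) = 0.998489,  N(d₂) = 0.992940,  e^(−rT) = 0.601795
E₀ = V₀·N(d₁) − D·e^(−rT)·N(d₂)
   = 278.5394·0.998489 − 115.8240·0.601795·0.992940 = 208.908211
B₀ = V₀ − E₀ = 278.5394 − 208.908211 = 69.631189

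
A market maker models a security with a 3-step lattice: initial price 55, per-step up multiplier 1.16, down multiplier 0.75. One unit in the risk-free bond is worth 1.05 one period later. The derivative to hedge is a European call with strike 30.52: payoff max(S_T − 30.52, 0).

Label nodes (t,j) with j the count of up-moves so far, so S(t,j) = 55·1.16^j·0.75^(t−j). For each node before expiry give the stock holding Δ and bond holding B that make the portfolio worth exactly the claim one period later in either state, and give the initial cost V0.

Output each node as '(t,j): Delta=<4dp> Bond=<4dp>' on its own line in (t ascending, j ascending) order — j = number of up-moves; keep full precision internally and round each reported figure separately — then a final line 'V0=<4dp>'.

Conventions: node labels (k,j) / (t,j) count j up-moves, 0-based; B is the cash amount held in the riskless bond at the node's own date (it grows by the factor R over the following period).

(0,0): Delta=0.9788 Bond=-25.0771
(1,0): Delta=0.8895 Bond=-22.6449
(1,1): Delta=1.0000 Bond=-27.6825
(2,0): Delta=0.4232 Bond=-9.3510
(2,1): Delta=1.0000 Bond=-29.0667
(2,2): Delta=1.0000 Bond=-29.0667
V0=28.7577

No-arbitrage ⇒ martingale measure with p* = (R−d)/(u−d) = 0.7317.
At maturity the claim pays: V(3,0)=0.0000, V(3,1)=5.3675, V(3,2)=24.9860, V(3,3)=55.3293
(2,0): S=30.9375. Δ = (V_up−V_dn)/(S_up−S_dn) = (5.3675−0.0000)/(35.8875−23.2031) = 0.4232. V = [p*·5.3675 + (1−p*)·0.0000]/1.05 = 3.7404. B = V − Δ·S = -9.3510.
(2,1): S=47.8500. Δ = (V_up−V_dn)/(S_up−S_dn) = (24.9860−5.3675)/(55.5060−35.8875) = 1.0000. V = [p*·24.9860 + (1−p*)·5.3675]/1.05 = 18.7833. B = V − Δ·S = -29.0667.
(2,2): S=74.0080. Δ = (V_up−V_dn)/(S_up−S_dn) = (55.3293−24.9860)/(85.8493−55.5060) = 1.0000. V = [p*·55.3293 + (1−p*)·24.9860]/1.05 = 44.9413. B = V − Δ·S = -29.0667.
(1,0): S=41.2500. Δ = (V_up−V_dn)/(S_up−S_dn) = (18.7833−3.7404)/(47.8500−30.9375) = 0.8895. V = [p*·18.7833 + (1−p*)·3.7404]/1.05 = 14.0452. B = V − Δ·S = -22.6449.
(1,1): S=63.8000. Δ = (V_up−V_dn)/(S_up−S_dn) = (44.9413−18.7833)/(74.0080−47.8500) = 1.0000. V = [p*·44.9413 + (1−p*)·18.7833]/1.05 = 36.1175. B = V − Δ·S = -27.6825.
(0,0): S=55.0000. Δ = (V_up−V_dn)/(S_up−S_dn) = (36.1175−14.0452)/(63.8000−41.2500) = 0.9788. V = [p*·36.1175 + (1−p*)·14.0452]/1.05 = 28.7577. B = V − Δ·S = -25.0771.
Check: Δ(0,0)·S0 + B(0,0) = 28.7577 = V0.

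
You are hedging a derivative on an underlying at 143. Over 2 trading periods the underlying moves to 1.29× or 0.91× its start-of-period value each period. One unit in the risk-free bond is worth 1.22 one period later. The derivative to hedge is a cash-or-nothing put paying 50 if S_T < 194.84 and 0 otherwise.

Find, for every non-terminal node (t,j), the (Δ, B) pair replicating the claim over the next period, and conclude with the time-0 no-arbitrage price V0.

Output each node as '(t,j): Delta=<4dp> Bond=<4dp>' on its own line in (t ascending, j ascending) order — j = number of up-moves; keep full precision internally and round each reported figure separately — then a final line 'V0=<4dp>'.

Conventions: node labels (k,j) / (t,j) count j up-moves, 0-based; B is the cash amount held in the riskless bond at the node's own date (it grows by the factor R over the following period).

(0,0): Delta=-0.6153 Bond=99.2207
(1,0): Delta=0.0000 Bond=40.9836
(1,1): Delta=-0.7133 Bond=139.1286
V0=11.2365

Under the risk-neutral measure, an up-move has probability p* = (R−d)/(u−d) = 0.8158 and values discount at R = 1.22.
Payoffs at expiry: V(2,0)=50.0000, V(2,1)=50.0000, V(2,2)=0.0000
Node (1,0) S=130.1300: V=(p*·50.0000+(1−p*)·50.0000)/1.22=40.9836; Δ=(50.0000−50.0000)/(167.8677−118.4183)=0.0000; B=V−Δ·S=40.9836
Node (1,1) S=184.4700: V=(p*·0.0000+(1−p*)·50.0000)/1.22=7.5496; Δ=(0.0000−50.0000)/(237.9663−167.8677)=-0.7133; B=V−Δ·S=139.1286
Node (0,0) S=143.0000: V=(p*·7.5496+(1−p*)·40.9836)/1.22=11.2365; Δ=(7.5496−40.9836)/(184.4700−130.1300)=-0.6153; B=V−Δ·S=99.2207
Verification: the root portfolio costs Δ(0,0)·S0 + B(0,0) = 11.2365, matching V0.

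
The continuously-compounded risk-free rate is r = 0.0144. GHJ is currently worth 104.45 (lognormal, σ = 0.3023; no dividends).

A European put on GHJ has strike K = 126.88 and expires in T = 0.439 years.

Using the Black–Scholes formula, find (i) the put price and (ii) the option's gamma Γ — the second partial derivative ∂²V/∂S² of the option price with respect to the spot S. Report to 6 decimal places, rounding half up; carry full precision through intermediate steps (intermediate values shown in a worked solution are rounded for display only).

σ√T = 0.3023·√0.439 = 0.200295
d₁ = (ln(S/K) + (r+σ²/2)T) / (σ√T) = (ln(104.45/126.88) + (0.0144+0.3023²/2)·0.439) / 0.200295 = (-0.194533 + 0.026381) / 0.200295 = -0.839524
d₂ = d₁ − σ√T = -0.839524 − 0.200295 = -1.039819
e^{−rT} = 0.993698
N(−d₁) = 0.799412,  N(−d₂) = 0.850788
Put price V = K·e^{−rT}·N(−d₂) − S·N(−d₁) = 107.267737 − 83.498622 = 23.769115
φ(d₁) = (1/√(2π))·e^{−d₁²/2} = 0.280456
Γ = φ(d₁) / (S·σ·√T) = 0.013406

price = 23.769115
Γ = 0.013406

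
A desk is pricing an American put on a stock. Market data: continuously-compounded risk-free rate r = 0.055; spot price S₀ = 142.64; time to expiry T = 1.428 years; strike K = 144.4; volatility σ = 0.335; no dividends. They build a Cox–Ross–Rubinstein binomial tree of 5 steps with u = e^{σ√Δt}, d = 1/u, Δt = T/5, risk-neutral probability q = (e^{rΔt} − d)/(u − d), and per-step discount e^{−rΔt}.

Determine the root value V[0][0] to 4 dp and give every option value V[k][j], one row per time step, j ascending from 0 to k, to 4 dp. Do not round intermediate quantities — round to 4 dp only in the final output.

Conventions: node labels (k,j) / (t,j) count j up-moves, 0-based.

params: Δt=0.28560 u=1.19606 d=0.83608 q=0.49934 e^(-rΔt)=0.98441
t_5 payoffs: 86.1247 61.0344 25.1413 0.0000 0.0000 0.0000
k=4: node(4,0) S=69.7005 payoff=74.6995 vs cont=72.4490 → 74.6995 [stop]  node(4,1) S=99.7100 payoff=44.6900 vs cont=42.4395 → 44.6900 [stop]  node(4,2) S=142.6400 payoff=1.7600 vs cont=12.3910 → 12.3910 [wait]  node(4,3) S=204.0535 payoff=0.0000 vs cont=0.0000 → 0.0000 [wait]  node(4,4) S=291.9086 payoff=0.0000 vs cont=0.0000 → 0.0000 [wait]
k=3: node(3,0) S=83.3656 payoff=61.0344 vs cont=58.7838 → 61.0344 [stop]  node(3,1) S=119.2587 payoff=25.1413 vs cont=28.1166 → 28.1166 [wait]  node(3,2) S=170.6054 payoff=0.0000 vs cont=6.1070 → 6.1070 [wait]  node(3,3) S=244.0594 payoff=0.0000 vs cont=0.0000 → 0.0000 [wait]
k=2: node(2,0) S=99.7100 payoff=44.6900 vs cont=43.9021 → 44.6900 [stop]  node(2,1) S=142.6400 payoff=1.7600 vs cont=16.8593 → 16.8593 [wait]  node(2,2) S=204.0535 payoff=0.0000 vs cont=3.0098 → 3.0098 [wait]
k=1: node(1,0) S=119.2587 payoff=25.1413 vs cont=30.3131 → 30.3131 [wait]  node(1,1) S=170.6054 payoff=0.0000 vs cont=9.7887 → 9.7887 [wait]
k=0: node(0,0) S=142.6400 payoff=1.7600 vs cont=19.7517 → 19.7517 [wait]

price = 19.7517
tree:
19.7517
30.3131 9.7887
44.6900 16.8593 3.0098
61.0344 28.1166 6.1070 0.0000
74.6995 44.6900 12.3910 0.0000 0.0000
86.1247 61.0344 25.1413 0.0000 0.0000 0.0000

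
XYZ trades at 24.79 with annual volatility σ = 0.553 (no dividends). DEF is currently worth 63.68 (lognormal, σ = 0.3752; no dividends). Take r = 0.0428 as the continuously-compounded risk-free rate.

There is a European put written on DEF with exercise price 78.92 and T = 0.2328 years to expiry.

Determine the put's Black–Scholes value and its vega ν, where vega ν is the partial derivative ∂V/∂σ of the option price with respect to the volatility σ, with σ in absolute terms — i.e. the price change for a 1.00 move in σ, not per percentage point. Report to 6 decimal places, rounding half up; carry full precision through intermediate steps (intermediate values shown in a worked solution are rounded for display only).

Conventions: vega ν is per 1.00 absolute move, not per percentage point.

price = 15.280538
ν = 7.139778

σ√T = 0.3752·√0.2328 = 0.181032
d₁ = (ln(S/K) + (r+σ²/2)T) / (σ√T) = (ln(63.68/78.92) + (0.0428+0.3752²/2)·0.2328) / 0.181032 = (-0.214564 + 0.026350) / 0.181032 = -1.039675
d₂ = d₁ − σ√T = -1.039675 − 0.181032 = -1.220707
e^{−rT} = 0.990086
N(−d₁) = 0.850755,  N(−d₂) = 0.888902
Put price V = K·e^{−rT}·N(−d₂) − S·N(−d₁) = 69.456594 − 54.176056 = 15.280538
φ(d₁) = (1/√(2π))·e^{−d₁²/2} = 0.232375
ν = S·φ(d₁)·√T = 7.139778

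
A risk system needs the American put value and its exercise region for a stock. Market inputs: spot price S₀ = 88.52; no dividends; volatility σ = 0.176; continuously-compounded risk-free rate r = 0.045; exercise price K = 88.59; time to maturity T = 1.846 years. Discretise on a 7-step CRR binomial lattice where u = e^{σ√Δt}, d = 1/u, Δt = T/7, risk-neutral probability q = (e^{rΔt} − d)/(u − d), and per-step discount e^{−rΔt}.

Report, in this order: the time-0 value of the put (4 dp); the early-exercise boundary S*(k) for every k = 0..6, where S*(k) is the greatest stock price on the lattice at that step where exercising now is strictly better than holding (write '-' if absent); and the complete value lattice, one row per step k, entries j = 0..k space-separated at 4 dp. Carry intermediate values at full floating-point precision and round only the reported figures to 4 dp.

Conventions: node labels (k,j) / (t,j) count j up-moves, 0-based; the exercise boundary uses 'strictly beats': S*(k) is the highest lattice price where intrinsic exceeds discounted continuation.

Δt=0.26371  u=1.09459  d=0.91358  q=0.54337  discount=0.98820
step 7 (expiry): payoffs max(K−S,0) = 41.5707 32.2547 21.0929 7.7197 0.0000 0.0000 0.0000 0.0000
step 6: (k=6,j=0): S=51.4669, K−S=37.1231, hold=36.0780 ⇒ V=37.1231 exercise | (k=6,j=1): S=61.6641, K−S=26.9259, hold=25.8808 ⇒ V=26.9259 exercise | (k=6,j=2): S=73.8817, K−S=14.7083, hold=13.6632 ⇒ V=14.7083 exercise | (k=6,j=3): S=88.5200, K−S=0.0700, hold=3.4834 ⇒ V=3.4834 continue | (k=6,j=4): S=106.0586, K−S=0.0000, hold=0.0000 ⇒ V=0.0000 continue | (k=6,j=5): S=127.0721, K−S=0.0000, hold=0.0000 ⇒ V=0.0000 continue | (k=6,j=6): S=152.2490, K−S=0.0000, hold=0.0000 ⇒ V=0.0000 continue  boundary S*=73.8817
step 5: (k=5,j=0): S=56.3353, K−S=32.2547, hold=31.2096 ⇒ V=32.2547 exercise | (k=5,j=1): S=67.4971, K−S=21.0929, hold=20.0478 ⇒ V=21.0929 exercise | (k=5,j=2): S=80.8703, K−S=7.7197, hold=8.5075 ⇒ V=8.5075 continue | (k=5,j=3): S=96.8933, K−S=0.0000, hold=1.5719 ⇒ V=1.5719 continue | (k=5,j=4): S=116.0908, K−S=0.0000, hold=0.0000 ⇒ V=0.0000 continue | (k=5,j=5): S=139.0921, K−S=0.0000, hold=0.0000 ⇒ V=0.0000 continue  boundary S*=67.4971
step 4: (k=4,j=0): S=61.6641, K−S=26.9259, hold=25.8808 ⇒ V=26.9259 exercise | (k=4,j=1): S=73.8817, K−S=14.7083, hold=14.0862 ⇒ V=14.7083 exercise | (k=4,j=2): S=88.5200, K−S=0.0700, hold=4.6830 ⇒ V=4.6830 continue | (k=4,j=3): S=106.0586, K−S=0.0000, hold=0.7093 ⇒ V=0.7093 continue | (k=4,j=4): S=127.0721, K−S=0.0000, hold=0.0000 ⇒ V=0.0000 continue  boundary S*=73.8817
step 3: (k=3,j=0): S=67.4971, K−S=21.0929, hold=20.0478 ⇒ V=21.0929 exercise | (k=3,j=1): S=80.8703, K−S=7.7197, hold=9.1515 ⇒ V=9.1515 continue | (k=3,j=2): S=96.8933, K−S=0.0000, hold=2.4940 ⇒ V=2.4940 continue | (k=3,j=3): S=116.0908, K−S=0.0000, hold=0.3201 ⇒ V=0.3201 continue  boundary S*=67.4971
step 2: (k=2,j=0): S=73.8817, K−S=14.7083, hold=14.4320 ⇒ V=14.7083 exercise | (k=2,j=1): S=88.5200, K−S=0.0700, hold=5.4687 ⇒ V=5.4687 continue | (k=2,j=2): S=106.0586, K−S=0.0000, hold=1.2973 ⇒ V=1.2973 continue  boundary S*=73.8817
step 1: (k=1,j=0): S=80.8703, K−S=7.7197, hold=9.5735 ⇒ V=9.5735 continue | (k=1,j=1): S=96.8933, K−S=0.0000, hold=3.1643 ⇒ V=3.1643 continue  boundary S*=-
step 0: (k=0,j=0): S=88.5200, K−S=0.0700, hold=6.0191 ⇒ V=6.0191 continue  boundary S*=-

price = 6.0191
boundary = - - 73.8817 67.4971 73.8817 67.4971 73.8817
tree:
6.0191
9.5735 3.1643
14.7083 5.4687 1.2973
21.0929 9.1515 2.4940 0.3201
26.9259 14.7083 4.6830 0.7093 0.0000
32.2547 21.0929 8.5075 1.5719 0.0000 0.0000
37.1231 26.9259 14.7083 3.4834 0.0000 0.0000 0.0000
41.5707 32.2547 21.0929 7.7197 0.0000 0.0000 0.0000 0.0000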